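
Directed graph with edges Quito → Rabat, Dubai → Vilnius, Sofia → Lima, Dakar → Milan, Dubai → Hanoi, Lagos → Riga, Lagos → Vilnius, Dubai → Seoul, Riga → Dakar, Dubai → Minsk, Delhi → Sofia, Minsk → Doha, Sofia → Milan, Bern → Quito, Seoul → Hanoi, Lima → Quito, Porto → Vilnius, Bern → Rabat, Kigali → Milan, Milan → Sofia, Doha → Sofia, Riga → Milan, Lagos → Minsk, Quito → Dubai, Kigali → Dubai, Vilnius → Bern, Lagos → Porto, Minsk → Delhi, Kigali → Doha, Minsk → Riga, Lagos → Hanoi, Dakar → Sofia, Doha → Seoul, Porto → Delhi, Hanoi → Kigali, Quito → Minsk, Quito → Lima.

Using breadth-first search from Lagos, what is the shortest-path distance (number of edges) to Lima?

4

Level 0: Lagos
Level 1: Hanoi, Minsk, Porto, Riga, Vilnius
Level 2: Bern, Dakar, Delhi, Doha, Kigali, Milan
Level 3: Dubai, Quito, Rabat, Seoul, Sofia
Level 4: Lima
Lima first appears at level 4.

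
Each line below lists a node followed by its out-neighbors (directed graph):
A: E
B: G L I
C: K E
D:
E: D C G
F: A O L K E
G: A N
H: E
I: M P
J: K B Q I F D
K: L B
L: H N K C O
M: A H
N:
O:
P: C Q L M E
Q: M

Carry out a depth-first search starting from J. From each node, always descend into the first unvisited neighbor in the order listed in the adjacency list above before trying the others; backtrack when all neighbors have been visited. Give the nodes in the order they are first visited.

J K L H E D C G A N O B I M P Q F

Visit J
J → K
K → L
L → H
H → E
E → D
E → C
E → G
G → A
G → N
L → O
K → B
B → I
I → M
I → P
P → Q
J → F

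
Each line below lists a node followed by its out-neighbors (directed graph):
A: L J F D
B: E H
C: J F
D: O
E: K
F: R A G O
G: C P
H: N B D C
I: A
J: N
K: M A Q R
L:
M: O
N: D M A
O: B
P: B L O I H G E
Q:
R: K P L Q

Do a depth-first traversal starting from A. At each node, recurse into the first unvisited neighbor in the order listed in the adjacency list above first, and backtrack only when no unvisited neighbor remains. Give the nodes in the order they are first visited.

A, L, J, N, D, O, B, E, K, M, Q, R, P, I, H, C, F, G

Visit A
A → L
A → J
J → N
N → D
D → O
O → B
B → E
E → K
K → M
K → Q
K → R
R → P
P → I
P → H
H → C
C → F
F → G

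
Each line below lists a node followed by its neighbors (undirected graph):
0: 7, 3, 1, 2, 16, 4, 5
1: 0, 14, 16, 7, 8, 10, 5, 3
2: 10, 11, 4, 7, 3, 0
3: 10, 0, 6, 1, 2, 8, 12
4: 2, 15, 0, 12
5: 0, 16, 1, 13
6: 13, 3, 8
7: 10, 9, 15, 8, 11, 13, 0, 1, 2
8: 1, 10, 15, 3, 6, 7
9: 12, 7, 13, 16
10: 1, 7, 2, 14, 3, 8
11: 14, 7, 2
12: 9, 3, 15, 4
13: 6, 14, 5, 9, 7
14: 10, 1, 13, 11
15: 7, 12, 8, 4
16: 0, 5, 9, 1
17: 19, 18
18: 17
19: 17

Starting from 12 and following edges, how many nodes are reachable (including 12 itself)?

17

BFS from 12 visits: 12, 9, 3, 15, 4, 7, 13, 16, 10, 0, 6, 1, 2, 8, 11, 14, 5
Reachable nodes: 17 of 20 total.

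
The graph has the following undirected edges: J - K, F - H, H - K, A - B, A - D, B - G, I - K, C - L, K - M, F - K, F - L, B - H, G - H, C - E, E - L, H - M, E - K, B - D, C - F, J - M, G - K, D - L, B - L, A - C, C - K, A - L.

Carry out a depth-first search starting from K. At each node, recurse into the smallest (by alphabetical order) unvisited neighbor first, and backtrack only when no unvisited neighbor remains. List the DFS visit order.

K, C, A, B, D, L, E, F, H, G, M, J, I

Visit K
K → C
C → A
A → B
B → D
D → L
L → E
L → F
F → H
H → G
H → M
M → J
K → I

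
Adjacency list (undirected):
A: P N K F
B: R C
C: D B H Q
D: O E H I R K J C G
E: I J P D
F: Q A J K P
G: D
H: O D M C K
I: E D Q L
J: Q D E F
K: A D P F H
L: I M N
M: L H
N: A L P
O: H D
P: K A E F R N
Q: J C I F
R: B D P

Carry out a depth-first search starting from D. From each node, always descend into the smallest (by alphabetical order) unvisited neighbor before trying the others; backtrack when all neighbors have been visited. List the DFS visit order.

Visit D
D → C
C → B
B → R
R → P
P → A
A → F
F → J
J → E
E → I
I → L
L → M
M → H
H → K
H → O
L → N
I → Q
D → G

D, C, B, R, P, A, F, J, E, I, L, M, H, K, O, N, Q, G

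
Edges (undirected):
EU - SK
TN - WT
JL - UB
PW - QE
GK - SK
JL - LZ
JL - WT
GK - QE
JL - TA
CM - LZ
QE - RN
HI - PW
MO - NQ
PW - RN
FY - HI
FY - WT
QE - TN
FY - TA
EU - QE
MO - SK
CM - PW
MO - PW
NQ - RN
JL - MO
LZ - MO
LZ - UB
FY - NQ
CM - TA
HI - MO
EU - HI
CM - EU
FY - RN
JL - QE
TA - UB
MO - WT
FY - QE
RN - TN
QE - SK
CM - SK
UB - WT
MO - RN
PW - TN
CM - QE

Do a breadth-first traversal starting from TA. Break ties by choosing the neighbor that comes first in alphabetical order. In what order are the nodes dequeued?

Visit TA; enqueue CM, FY, JL, UB → queue [CM, FY, JL, UB]
Visit CM; enqueue EU, LZ, PW, QE, SK → queue [FY, JL, UB, EU, LZ, PW, QE, SK]
Visit FY; enqueue HI, NQ, RN, WT → queue [JL, UB, EU, LZ, PW, QE, SK, HI, NQ, RN, WT]
Visit JL; enqueue MO → queue [UB, EU, LZ, PW, QE, SK, HI, NQ, RN, WT, MO]
Visit UB → queue [EU, LZ, PW, QE, SK, HI, NQ, RN, WT, MO]
Visit EU → queue [LZ, PW, QE, SK, HI, NQ, RN, WT, MO]
Visit LZ → queue [PW, QE, SK, HI, NQ, RN, WT, MO]
Visit PW; enqueue TN → queue [QE, SK, HI, NQ, RN, WT, MO, TN]
Visit QE; enqueue GK → queue [SK, HI, NQ, RN, WT, MO, TN, GK]
Visit SK → queue [HI, NQ, RN, WT, MO, TN, GK]
Visit HI → queue [NQ, RN, WT, MO, TN, GK]
Visit NQ → queue [RN, WT, MO, TN, GK]
Visit RN → queue [WT, MO, TN, GK]
Visit WT → queue [MO, TN, GK]
Visit MO → queue [TN, GK]
Visit TN → queue [GK]
Visit GK → queue []

TA, CM, FY, JL, UB, EU, LZ, PW, QE, SK, HI, NQ, RN, WT, MO, TN, GK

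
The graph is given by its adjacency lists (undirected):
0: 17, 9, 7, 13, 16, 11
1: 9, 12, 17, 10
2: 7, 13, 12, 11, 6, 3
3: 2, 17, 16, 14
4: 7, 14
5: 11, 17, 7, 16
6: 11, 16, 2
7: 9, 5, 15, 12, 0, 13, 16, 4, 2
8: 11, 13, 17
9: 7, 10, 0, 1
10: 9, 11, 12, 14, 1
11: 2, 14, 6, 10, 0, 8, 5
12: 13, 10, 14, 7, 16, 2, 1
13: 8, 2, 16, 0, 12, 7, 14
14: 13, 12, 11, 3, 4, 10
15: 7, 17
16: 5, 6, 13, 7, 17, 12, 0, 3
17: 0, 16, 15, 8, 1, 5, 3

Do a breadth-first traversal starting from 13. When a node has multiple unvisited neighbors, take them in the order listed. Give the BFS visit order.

13, 8, 2, 16, 0, 12, 7, 14, 11, 17, 6, 3, 5, 9, 10, 1, 15, 4

Visit 13; enqueue 8, 2, 16, 0, 12, 7, 14 → queue [8, 2, 16, 0, 12, 7, 14]
Visit 8; enqueue 11, 17 → queue [2, 16, 0, 12, 7, 14, 11, 17]
Visit 2; enqueue 6, 3 → queue [16, 0, 12, 7, 14, 11, 17, 6, 3]
Visit 16; enqueue 5 → queue [0, 12, 7, 14, 11, 17, 6, 3, 5]
Visit 0; enqueue 9 → queue [12, 7, 14, 11, 17, 6, 3, 5, 9]
Visit 12; enqueue 10, 1 → queue [7, 14, 11, 17, 6, 3, 5, 9, 10, 1]
Visit 7; enqueue 15, 4 → queue [14, 11, 17, 6, 3, 5, 9, 10, 1, 15, 4]
Visit 14 → queue [11, 17, 6, 3, 5, 9, 10, 1, 15, 4]
Visit 11 → queue [17, 6, 3, 5, 9, 10, 1, 15, 4]
Visit 17 → queue [6, 3, 5, 9, 10, 1, 15, 4]
Visit 6 → queue [3, 5, 9, 10, 1, 15, 4]
Visit 3 → queue [5, 9, 10, 1, 15, 4]
Visit 5 → queue [9, 10, 1, 15, 4]
Visit 9 → queue [10, 1, 15, 4]
Visit 10 → queue [1, 15, 4]
Visit 1 → queue [15, 4]
Visit 15 → queue [4]
Visit 4 → queue []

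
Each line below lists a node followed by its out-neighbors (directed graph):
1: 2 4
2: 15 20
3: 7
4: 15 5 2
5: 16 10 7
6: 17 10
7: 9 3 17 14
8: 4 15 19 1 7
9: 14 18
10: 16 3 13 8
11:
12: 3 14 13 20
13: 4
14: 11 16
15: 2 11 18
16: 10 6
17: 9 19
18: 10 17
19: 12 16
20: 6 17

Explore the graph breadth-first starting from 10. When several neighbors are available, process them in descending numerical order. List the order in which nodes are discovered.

10 → 16 → 13 → 8 → 3 → 6 → 4 → 19 → 15 → 7 → 1 → 17 → 5 → 2 → 12 → 18 → 11 → 14 → 9 → 20

Visit 10; enqueue 16, 13, 8, 3 → queue [16, 13, 8, 3]
Visit 16; enqueue 6 → queue [13, 8, 3, 6]
Visit 13; enqueue 4 → queue [8, 3, 6, 4]
Visit 8; enqueue 19, 15, 7, 1 → queue [3, 6, 4, 19, 15, 7, 1]
Visit 3 → queue [6, 4, 19, 15, 7, 1]
Visit 6; enqueue 17 → queue [4, 19, 15, 7, 1, 17]
Visit 4; enqueue 5, 2 → queue [19, 15, 7, 1, 17, 5, 2]
Visit 19; enqueue 12 → queue [15, 7, 1, 17, 5, 2, 12]
Visit 15; enqueue 18, 11 → queue [7, 1, 17, 5, 2, 12, 18, 11]
Visit 7; enqueue 14, 9 → queue [1, 17, 5, 2, 12, 18, 11, 14, 9]
Visit 1 → queue [17, 5, 2, 12, 18, 11, 14, 9]
Visit 17 → queue [5, 2, 12, 18, 11, 14, 9]
Visit 5 → queue [2, 12, 18, 11, 14, 9]
Visit 2; enqueue 20 → queue [12, 18, 11, 14, 9, 20]
Visit 12 → queue [18, 11, 14, 9, 20]
Visit 18 → queue [11, 14, 9, 20]
Visit 11 → queue [14, 9, 20]
Visit 14 → queue [9, 20]
Visit 9 → queue [20]
Visit 20 → queue []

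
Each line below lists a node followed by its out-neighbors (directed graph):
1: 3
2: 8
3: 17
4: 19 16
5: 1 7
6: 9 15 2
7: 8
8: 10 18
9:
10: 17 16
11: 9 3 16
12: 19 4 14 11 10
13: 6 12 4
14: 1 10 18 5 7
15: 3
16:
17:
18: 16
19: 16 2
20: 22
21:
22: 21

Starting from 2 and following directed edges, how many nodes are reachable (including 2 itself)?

BFS from 2 visits: 2, 8, 18, 10, 16, 17
Reachable nodes: 6 of 22 total.

6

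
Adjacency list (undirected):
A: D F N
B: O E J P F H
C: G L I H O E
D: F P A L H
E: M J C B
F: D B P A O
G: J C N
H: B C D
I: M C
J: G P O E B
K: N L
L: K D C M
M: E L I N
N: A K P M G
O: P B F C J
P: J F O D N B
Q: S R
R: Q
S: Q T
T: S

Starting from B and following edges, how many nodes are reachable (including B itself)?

16

BFS from B visits: B, O, E, J, P, F, H, C, M, G, D, N, A, L, I, K
Reachable nodes: 16 of 20 total.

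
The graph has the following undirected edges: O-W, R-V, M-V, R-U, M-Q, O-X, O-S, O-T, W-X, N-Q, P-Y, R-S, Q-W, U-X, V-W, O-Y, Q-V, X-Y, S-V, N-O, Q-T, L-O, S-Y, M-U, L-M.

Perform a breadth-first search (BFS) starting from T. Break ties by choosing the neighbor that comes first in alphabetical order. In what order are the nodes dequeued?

Visit T; enqueue O, Q → queue [O, Q]
Visit O; enqueue L, N, S, W, X, Y → queue [Q, L, N, S, W, X, Y]
Visit Q; enqueue M, V → queue [L, N, S, W, X, Y, M, V]
Visit L → queue [N, S, W, X, Y, M, V]
Visit N → queue [S, W, X, Y, M, V]
Visit S; enqueue R → queue [W, X, Y, M, V, R]
Visit W → queue [X, Y, M, V, R]
Visit X; enqueue U → queue [Y, M, V, R, U]
Visit Y; enqueue P → queue [M, V, R, U, P]
Visit M → queue [V, R, U, P]
Visit V → queue [R, U, P]
Visit R → queue [U, P]
Visit U → queue [P]
Visit P → queue []

T → O → Q → L → N → S → W → X → Y → M → V → R → U → P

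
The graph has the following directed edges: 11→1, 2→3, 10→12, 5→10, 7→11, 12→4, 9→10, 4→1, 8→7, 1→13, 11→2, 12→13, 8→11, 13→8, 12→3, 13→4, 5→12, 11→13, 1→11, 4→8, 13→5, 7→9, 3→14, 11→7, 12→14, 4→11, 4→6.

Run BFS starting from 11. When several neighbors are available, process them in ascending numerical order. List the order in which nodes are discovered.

Visit 11; enqueue 1, 2, 7, 13 → queue [1, 2, 7, 13]
Visit 1 → queue [2, 7, 13]
Visit 2; enqueue 3 → queue [7, 13, 3]
Visit 7; enqueue 9 → queue [13, 3, 9]
Visit 13; enqueue 4, 5, 8 → queue [3, 9, 4, 5, 8]
Visit 3; enqueue 14 → queue [9, 4, 5, 8, 14]
Visit 9; enqueue 10 → queue [4, 5, 8, 14, 10]
Visit 4; enqueue 6 → queue [5, 8, 14, 10, 6]
Visit 5; enqueue 12 → queue [8, 14, 10, 6, 12]
Visit 8 → queue [14, 10, 6, 12]
Visit 14 → queue [10, 6, 12]
Visit 10 → queue [6, 12]
Visit 6 → queue [12]
Visit 12 → queue []

11 -> 1 -> 2 -> 7 -> 13 -> 3 -> 9 -> 4 -> 5 -> 8 -> 14 -> 10 -> 6 -> 12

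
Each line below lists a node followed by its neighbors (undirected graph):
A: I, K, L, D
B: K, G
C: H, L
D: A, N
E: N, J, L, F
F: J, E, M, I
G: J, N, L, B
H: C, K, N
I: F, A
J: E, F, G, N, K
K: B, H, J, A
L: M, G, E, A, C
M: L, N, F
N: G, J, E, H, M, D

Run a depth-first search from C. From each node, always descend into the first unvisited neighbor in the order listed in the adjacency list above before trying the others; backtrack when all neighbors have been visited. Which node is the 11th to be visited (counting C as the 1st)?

Visit C
C → H
H → K
K → B
B → G
G → J
J → E
E → N
N → M
M → L
L → A
A → I
I → F
A → D

Visit order: C, H, K, B, G, J, E, N, M, L, A, I, F, D

A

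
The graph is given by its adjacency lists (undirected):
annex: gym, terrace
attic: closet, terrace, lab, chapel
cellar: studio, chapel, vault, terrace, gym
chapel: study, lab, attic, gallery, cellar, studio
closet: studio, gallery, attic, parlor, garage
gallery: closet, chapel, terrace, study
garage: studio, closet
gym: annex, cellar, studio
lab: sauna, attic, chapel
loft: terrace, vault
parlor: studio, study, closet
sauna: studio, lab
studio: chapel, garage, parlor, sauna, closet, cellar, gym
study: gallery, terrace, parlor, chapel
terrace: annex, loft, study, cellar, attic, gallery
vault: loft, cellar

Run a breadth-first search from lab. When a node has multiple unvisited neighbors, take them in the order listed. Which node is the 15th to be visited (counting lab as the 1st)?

loft

Visit lab; enqueue sauna, attic, chapel → queue [sauna, attic, chapel]
Visit sauna; enqueue studio → queue [attic, chapel, studio]
Visit attic; enqueue closet, terrace → queue [chapel, studio, closet, terrace]
Visit chapel; enqueue study, gallery, cellar → queue [studio, closet, terrace, study, gallery, cellar]
Visit studio; enqueue garage, parlor, gym → queue [closet, terrace, study, gallery, cellar, garage, parlor, gym]
Visit closet → queue [terrace, study, gallery, cellar, garage, parlor, gym]
Visit terrace; enqueue annex, loft → queue [study, gallery, cellar, garage, parlor, gym, annex, loft]
Visit study → queue [gallery, cellar, garage, parlor, gym, annex, loft]
Visit gallery → queue [cellar, garage, parlor, gym, annex, loft]
Visit cellar; enqueue vault → queue [garage, parlor, gym, annex, loft, vault]
Visit garage → queue [parlor, gym, annex, loft, vault]
Visit parlor → queue [gym, annex, loft, vault]
Visit gym → queue [annex, loft, vault]
Visit annex → queue [loft, vault]
Visit loft → queue [vault]
Visit vault → queue []

Visit order: lab, sauna, attic, chapel, studio, closet, terrace, study, gallery, cellar, garage, parlor, gym, annex, loft, vault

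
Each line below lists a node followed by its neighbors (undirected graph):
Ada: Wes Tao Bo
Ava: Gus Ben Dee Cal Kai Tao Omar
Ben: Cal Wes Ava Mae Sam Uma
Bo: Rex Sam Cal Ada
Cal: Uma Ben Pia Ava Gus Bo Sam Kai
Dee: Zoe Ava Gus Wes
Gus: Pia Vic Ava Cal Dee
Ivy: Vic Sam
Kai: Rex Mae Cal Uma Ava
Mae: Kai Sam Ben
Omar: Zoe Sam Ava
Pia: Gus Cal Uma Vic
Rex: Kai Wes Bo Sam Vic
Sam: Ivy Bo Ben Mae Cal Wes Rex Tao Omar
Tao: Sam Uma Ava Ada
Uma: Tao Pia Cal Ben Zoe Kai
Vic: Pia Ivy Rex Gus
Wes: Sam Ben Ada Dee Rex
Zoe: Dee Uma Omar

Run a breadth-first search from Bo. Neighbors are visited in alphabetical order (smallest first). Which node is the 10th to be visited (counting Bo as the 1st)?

Visit Bo; enqueue Ada, Cal, Rex, Sam → queue [Ada, Cal, Rex, Sam]
Visit Ada; enqueue Tao, Wes → queue [Cal, Rex, Sam, Tao, Wes]
Visit Cal; enqueue Ava, Ben, Gus, Kai, Pia, Uma → queue [Rex, Sam, Tao, Wes, Ava, Ben, Gus, Kai, Pia, Uma]
Visit Rex; enqueue Vic → queue [Sam, Tao, Wes, Ava, Ben, Gus, Kai, Pia, Uma, Vic]
Visit Sam; enqueue Ivy, Mae, Omar → queue [Tao, Wes, Ava, Ben, Gus, Kai, Pia, Uma, Vic, Ivy, Mae, Omar]
Visit Tao → queue [Wes, Ava, Ben, Gus, Kai, Pia, Uma, Vic, Ivy, Mae, Omar]
Visit Wes; enqueue Dee → queue [Ava, Ben, Gus, Kai, Pia, Uma, Vic, Ivy, Mae, Omar, Dee]
Visit Ava → queue [Ben, Gus, Kai, Pia, Uma, Vic, Ivy, Mae, Omar, Dee]
Visit Ben → queue [Gus, Kai, Pia, Uma, Vic, Ivy, Mae, Omar, Dee]
Visit Gus → queue [Kai, Pia, Uma, Vic, Ivy, Mae, Omar, Dee]
Visit Kai → queue [Pia, Uma, Vic, Ivy, Mae, Omar, Dee]
Visit Pia → queue [Uma, Vic, Ivy, Mae, Omar, Dee]
Visit Uma; enqueue Zoe → queue [Vic, Ivy, Mae, Omar, Dee, Zoe]
Visit Vic → queue [Ivy, Mae, Omar, Dee, Zoe]
Visit Ivy → queue [Mae, Omar, Dee, Zoe]
Visit Mae → queue [Omar, Dee, Zoe]
Visit Omar → queue [Dee, Zoe]
Visit Dee → queue [Zoe]
Visit Zoe → queue []

Visit order: Bo, Ada, Cal, Rex, Sam, Tao, Wes, Ava, Ben, Gus, Kai, Pia, Uma, Vic, Ivy, Mae, Omar, Dee, Zoe

Gus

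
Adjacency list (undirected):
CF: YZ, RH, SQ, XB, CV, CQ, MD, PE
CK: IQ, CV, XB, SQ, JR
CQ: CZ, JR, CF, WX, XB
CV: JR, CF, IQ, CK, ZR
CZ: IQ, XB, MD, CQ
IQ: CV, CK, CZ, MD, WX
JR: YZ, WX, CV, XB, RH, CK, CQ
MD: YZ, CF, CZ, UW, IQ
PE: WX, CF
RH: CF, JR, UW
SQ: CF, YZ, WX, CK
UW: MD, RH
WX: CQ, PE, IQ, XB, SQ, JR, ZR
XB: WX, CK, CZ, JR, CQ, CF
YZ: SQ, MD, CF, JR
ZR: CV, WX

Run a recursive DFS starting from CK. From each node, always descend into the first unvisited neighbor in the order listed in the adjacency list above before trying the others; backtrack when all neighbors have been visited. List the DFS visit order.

Visit CK
CK → IQ
IQ → CV
CV → JR
JR → YZ
YZ → SQ
SQ → CF
CF → RH
RH → UW
UW → MD
MD → CZ
CZ → XB
XB → WX
WX → CQ
WX → PE
WX → ZR

CK, IQ, CV, JR, YZ, SQ, CF, RH, UW, MD, CZ, XB, WX, CQ, PE, ZR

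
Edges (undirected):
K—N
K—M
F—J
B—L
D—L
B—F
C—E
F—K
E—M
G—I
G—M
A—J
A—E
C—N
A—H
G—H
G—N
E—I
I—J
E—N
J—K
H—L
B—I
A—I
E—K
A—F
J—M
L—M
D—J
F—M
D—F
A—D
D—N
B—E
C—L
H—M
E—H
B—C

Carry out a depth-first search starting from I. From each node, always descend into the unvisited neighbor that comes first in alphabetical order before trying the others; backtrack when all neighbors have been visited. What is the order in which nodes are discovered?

Visit I
I → A
A → D
D → F
F → B
B → C
C → E
E → H
H → G
G → M
M → J
J → K
K → N
M → L

I A D F B C E H G M J K N L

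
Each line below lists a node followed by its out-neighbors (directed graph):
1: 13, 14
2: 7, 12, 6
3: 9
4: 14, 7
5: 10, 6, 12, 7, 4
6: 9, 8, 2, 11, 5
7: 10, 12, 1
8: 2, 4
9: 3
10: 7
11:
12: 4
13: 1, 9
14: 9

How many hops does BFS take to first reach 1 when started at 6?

Level 0: 6
Level 1: 2, 5, 8, 9, 11
Level 2: 3, 4, 7, 10, 12
Level 3: 1, 14
Level 4: 13
1 first appears at level 3.

3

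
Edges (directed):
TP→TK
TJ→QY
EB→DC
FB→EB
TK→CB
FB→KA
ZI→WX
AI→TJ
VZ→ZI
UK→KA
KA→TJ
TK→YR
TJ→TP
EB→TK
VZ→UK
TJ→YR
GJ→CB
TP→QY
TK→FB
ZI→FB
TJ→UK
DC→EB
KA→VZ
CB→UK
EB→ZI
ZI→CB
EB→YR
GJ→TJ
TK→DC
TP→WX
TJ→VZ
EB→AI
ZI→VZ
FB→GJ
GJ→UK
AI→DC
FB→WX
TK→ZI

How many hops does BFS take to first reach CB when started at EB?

Level 0: EB
Level 1: AI, DC, TK, YR, ZI
Level 2: CB, FB, TJ, VZ, WX
Level 3: GJ, KA, QY, TP, UK
CB first appears at level 2.

2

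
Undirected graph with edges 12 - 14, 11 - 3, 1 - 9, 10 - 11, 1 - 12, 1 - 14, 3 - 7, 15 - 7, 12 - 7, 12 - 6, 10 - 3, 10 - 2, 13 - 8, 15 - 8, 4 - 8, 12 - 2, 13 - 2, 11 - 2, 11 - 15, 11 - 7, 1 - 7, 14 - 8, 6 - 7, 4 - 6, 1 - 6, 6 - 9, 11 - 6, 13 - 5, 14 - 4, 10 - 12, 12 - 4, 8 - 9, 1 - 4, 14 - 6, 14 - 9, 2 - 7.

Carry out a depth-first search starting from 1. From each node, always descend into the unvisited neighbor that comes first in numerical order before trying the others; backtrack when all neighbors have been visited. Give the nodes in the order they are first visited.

1, 4, 6, 7, 2, 10, 3, 11, 15, 8, 9, 14, 12, 13, 5

Visit 1
1 → 4
4 → 6
6 → 7
7 → 2
2 → 10
10 → 3
3 → 11
11 → 15
15 → 8
8 → 9
9 → 14
14 → 12
8 → 13
13 → 5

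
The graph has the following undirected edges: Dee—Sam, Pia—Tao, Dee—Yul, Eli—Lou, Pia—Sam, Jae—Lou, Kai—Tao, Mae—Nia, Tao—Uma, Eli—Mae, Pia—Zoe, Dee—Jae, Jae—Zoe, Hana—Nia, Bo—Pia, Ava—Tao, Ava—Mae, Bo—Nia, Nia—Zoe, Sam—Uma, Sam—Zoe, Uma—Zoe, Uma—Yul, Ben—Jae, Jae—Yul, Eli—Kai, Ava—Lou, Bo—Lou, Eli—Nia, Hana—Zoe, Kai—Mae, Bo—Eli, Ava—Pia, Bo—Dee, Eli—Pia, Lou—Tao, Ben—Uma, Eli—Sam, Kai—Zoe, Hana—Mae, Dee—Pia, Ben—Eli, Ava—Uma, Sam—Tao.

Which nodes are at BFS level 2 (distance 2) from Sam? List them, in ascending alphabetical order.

Ava, Ben, Bo, Hana, Jae, Kai, Lou, Mae, Nia, Yul

Level 0: Sam
Level 1: Dee, Eli, Pia, Tao, Uma, Zoe
Level 2: Ava, Ben, Bo, Hana, Jae, Kai, Lou, Mae, Nia, Yul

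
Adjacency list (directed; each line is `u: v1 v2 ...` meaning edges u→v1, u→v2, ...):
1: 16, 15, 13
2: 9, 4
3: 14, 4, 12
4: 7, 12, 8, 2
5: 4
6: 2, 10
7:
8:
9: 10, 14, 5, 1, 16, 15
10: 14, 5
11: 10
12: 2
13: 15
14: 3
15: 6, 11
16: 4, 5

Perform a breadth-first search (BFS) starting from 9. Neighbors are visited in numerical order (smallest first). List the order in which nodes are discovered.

Visit 9; enqueue 1, 5, 10, 14, 15, 16 → queue [1, 5, 10, 14, 15, 16]
Visit 1; enqueue 13 → queue [5, 10, 14, 15, 16, 13]
Visit 5; enqueue 4 → queue [10, 14, 15, 16, 13, 4]
Visit 10 → queue [14, 15, 16, 13, 4]
Visit 14; enqueue 3 → queue [15, 16, 13, 4, 3]
Visit 15; enqueue 6, 11 → queue [16, 13, 4, 3, 6, 11]
Visit 16 → queue [13, 4, 3, 6, 11]
Visit 13 → queue [4, 3, 6, 11]
Visit 4; enqueue 2, 7, 8, 12 → queue [3, 6, 11, 2, 7, 8, 12]
Visit 3 → queue [6, 11, 2, 7, 8, 12]
Visit 6 → queue [11, 2, 7, 8, 12]
Visit 11 → queue [2, 7, 8, 12]
Visit 2 → queue [7, 8, 12]
Visit 7 → queue [8, 12]
Visit 8 → queue [12]
Visit 12 → queue []

9 → 1 → 5 → 10 → 14 → 15 → 16 → 13 → 4 → 3 → 6 → 11 → 2 → 7 → 8 → 12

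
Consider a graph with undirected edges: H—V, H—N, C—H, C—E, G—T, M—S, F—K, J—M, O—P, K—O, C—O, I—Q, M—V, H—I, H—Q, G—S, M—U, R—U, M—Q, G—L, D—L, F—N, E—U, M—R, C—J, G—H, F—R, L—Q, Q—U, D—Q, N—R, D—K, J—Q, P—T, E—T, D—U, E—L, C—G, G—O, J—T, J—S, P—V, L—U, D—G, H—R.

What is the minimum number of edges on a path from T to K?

3

Level 0: T
Level 1: E, G, J, P
Level 2: C, D, H, L, M, O, Q, S, U, V
Level 3: I, K, N, R
Level 4: F
K first appears at level 3.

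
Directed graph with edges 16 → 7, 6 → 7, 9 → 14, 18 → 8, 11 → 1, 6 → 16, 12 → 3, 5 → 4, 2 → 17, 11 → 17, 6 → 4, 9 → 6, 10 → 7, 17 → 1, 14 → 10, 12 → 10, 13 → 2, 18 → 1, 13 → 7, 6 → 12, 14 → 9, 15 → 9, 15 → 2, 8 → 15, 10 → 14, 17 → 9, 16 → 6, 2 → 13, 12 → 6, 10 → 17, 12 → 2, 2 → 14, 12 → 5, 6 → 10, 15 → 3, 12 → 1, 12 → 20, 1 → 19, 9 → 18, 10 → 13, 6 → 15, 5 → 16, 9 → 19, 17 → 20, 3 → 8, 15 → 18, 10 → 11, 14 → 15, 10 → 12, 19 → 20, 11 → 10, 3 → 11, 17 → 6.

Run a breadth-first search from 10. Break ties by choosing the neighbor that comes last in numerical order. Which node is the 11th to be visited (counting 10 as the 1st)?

1

Visit 10; enqueue 17, 14, 13, 12, 11, 7 → queue [17, 14, 13, 12, 11, 7]
Visit 17; enqueue 20, 9, 6, 1 → queue [14, 13, 12, 11, 7, 20, 9, 6, 1]
Visit 14; enqueue 15 → queue [13, 12, 11, 7, 20, 9, 6, 1, 15]
Visit 13; enqueue 2 → queue [12, 11, 7, 20, 9, 6, 1, 15, 2]
Visit 12; enqueue 5, 3 → queue [11, 7, 20, 9, 6, 1, 15, 2, 5, 3]
Visit 11 → queue [7, 20, 9, 6, 1, 15, 2, 5, 3]
Visit 7 → queue [20, 9, 6, 1, 15, 2, 5, 3]
Visit 20 → queue [9, 6, 1, 15, 2, 5, 3]
Visit 9; enqueue 19, 18 → queue [6, 1, 15, 2, 5, 3, 19, 18]
Visit 6; enqueue 16, 4 → queue [1, 15, 2, 5, 3, 19, 18, 16, 4]
Visit 1 → queue [15, 2, 5, 3, 19, 18, 16, 4]
Visit 15 → queue [2, 5, 3, 19, 18, 16, 4]
Visit 2 → queue [5, 3, 19, 18, 16, 4]
Visit 5 → queue [3, 19, 18, 16, 4]
Visit 3; enqueue 8 → queue [19, 18, 16, 4, 8]
Visit 19 → queue [18, 16, 4, 8]
Visit 18 → queue [16, 4, 8]
Visit 16 → queue [4, 8]
Visit 4 → queue [8]
Visit 8 → queue []

Visit order: 10, 17, 14, 13, 12, 11, 7, 20, 9, 6, 1, 15, 2, 5, 3, 19, 18, 16, 4, 8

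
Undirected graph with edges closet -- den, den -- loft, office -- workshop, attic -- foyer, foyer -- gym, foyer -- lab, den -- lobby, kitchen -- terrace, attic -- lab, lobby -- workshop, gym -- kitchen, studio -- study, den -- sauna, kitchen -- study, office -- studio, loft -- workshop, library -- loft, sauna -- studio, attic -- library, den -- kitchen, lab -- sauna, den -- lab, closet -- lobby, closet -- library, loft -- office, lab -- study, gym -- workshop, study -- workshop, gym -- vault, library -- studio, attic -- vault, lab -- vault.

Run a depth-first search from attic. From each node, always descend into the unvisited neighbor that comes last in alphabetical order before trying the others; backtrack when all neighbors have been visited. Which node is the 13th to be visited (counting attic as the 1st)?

lobby

Visit attic
attic → vault
vault → lab
lab → study
study → workshop
workshop → office
office → studio
studio → sauna
sauna → den
den → loft
loft → library
library → closet
closet → lobby
den → kitchen
kitchen → terrace
kitchen → gym
gym → foyer

Visit order: attic, vault, lab, study, workshop, office, studio, sauna, den, loft, library, closet, lobby, kitchen, terrace, gym, foyer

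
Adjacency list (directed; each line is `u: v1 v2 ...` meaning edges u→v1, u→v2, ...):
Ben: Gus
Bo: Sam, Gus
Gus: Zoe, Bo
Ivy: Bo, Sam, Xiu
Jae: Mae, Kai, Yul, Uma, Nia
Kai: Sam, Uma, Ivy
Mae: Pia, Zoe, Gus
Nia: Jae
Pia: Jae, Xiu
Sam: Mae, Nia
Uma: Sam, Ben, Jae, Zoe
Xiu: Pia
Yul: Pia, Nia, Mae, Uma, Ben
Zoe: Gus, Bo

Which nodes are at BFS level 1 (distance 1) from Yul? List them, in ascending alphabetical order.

Level 0: Yul
Level 1: Ben, Mae, Nia, Pia, Uma
Level 2: Gus, Jae, Sam, Xiu, Zoe
Level 3: Bo, Kai
Level 4: Ivy

Ben, Mae, Nia, Pia, Uma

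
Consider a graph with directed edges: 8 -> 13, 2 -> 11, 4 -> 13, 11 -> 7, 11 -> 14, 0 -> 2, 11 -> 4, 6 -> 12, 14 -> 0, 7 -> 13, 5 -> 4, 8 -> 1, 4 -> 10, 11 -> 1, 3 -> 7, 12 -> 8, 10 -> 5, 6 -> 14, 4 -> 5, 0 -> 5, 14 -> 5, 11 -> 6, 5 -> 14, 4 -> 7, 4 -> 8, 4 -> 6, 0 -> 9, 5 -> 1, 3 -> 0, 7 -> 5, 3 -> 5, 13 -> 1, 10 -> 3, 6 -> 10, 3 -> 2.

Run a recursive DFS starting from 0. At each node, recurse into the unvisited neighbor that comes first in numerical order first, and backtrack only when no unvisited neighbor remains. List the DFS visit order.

Visit 0
0 → 2
2 → 11
11 → 1
11 → 4
4 → 5
5 → 14
4 → 6
6 → 10
10 → 3
3 → 7
7 → 13
6 → 12
12 → 8
0 → 9

0, 2, 11, 1, 4, 5, 14, 6, 10, 3, 7, 13, 12, 8, 9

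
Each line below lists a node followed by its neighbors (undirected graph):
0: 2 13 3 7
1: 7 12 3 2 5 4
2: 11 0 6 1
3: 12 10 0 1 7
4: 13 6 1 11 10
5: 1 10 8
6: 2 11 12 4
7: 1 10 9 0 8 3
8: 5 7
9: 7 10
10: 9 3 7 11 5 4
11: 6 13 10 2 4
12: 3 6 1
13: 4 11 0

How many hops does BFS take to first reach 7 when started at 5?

Level 0: 5
Level 1: 1, 8, 10
Level 2: 2, 3, 4, 7, 9, 11, 12
Level 3: 0, 6, 13
7 first appears at level 2.

2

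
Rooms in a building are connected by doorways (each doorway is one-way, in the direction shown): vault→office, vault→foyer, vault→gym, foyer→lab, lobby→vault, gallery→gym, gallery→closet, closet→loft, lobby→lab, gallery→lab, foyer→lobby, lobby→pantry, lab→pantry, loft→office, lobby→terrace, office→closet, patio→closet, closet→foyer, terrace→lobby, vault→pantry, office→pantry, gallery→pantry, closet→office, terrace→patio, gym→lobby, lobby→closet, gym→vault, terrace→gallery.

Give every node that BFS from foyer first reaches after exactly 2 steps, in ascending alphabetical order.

closet, pantry, terrace, vault

Level 0: foyer
Level 1: lab, lobby
Level 2: closet, pantry, terrace, vault
Level 3: gallery, gym, loft, office, patio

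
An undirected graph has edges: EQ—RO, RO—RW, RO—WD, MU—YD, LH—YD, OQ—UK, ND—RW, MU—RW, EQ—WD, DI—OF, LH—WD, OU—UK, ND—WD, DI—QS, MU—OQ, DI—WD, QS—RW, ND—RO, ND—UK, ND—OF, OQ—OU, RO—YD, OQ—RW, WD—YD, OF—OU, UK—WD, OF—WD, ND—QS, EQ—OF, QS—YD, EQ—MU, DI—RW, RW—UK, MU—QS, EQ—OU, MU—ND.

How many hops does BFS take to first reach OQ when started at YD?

2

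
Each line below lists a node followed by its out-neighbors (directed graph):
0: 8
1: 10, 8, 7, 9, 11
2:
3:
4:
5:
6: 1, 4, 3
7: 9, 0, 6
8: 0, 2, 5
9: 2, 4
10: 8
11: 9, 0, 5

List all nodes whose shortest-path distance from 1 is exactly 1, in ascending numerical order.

7, 8, 9, 10, 11

Level 0: 1
Level 1: 7, 8, 9, 10, 11
Level 2: 0, 2, 4, 5, 6
Level 3: 3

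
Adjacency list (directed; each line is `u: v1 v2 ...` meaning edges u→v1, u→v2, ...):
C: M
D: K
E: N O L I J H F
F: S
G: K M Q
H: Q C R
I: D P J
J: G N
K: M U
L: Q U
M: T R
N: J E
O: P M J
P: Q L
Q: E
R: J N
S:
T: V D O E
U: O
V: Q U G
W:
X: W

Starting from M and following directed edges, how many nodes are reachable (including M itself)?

20

BFS from M visits: M, T, R, V, O, E, D, N, J, U, Q, G, P, L, I, H, F, K, C, S
Reachable nodes: 20 of 22 total.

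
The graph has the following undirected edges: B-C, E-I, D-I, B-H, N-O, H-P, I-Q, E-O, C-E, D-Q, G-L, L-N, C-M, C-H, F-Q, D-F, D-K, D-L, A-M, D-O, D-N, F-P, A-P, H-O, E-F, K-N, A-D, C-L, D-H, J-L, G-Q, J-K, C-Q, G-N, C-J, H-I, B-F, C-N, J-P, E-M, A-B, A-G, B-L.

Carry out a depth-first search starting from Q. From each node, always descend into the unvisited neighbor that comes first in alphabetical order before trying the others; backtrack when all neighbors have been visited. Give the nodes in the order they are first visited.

Visit Q
Q → C
C → B
B → A
A → D
D → F
F → E
E → I
I → H
H → O
O → N
N → G
G → L
L → J
J → K
J → P
E → M

Q, C, B, A, D, F, E, I, H, O, N, G, L, J, K, P, M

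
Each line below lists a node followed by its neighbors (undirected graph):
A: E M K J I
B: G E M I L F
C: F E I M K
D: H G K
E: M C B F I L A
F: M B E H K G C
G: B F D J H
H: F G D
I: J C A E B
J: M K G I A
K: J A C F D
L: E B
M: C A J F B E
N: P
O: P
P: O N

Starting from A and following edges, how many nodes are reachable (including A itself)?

BFS from A visits: A, M, K, J, I, E, F, C, B, D, G, L, H
Reachable nodes: 13 of 16 total.

13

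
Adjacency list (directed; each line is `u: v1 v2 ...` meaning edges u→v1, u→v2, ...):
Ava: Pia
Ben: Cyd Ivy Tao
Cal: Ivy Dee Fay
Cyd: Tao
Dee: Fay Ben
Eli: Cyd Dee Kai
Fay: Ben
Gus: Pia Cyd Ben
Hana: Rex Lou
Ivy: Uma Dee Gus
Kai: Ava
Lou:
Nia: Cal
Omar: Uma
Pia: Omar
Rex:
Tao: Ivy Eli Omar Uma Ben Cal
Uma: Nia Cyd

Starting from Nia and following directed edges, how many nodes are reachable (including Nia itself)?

BFS from Nia visits: Nia, Cal, Ivy, Dee, Fay, Uma, Gus, Ben, Cyd, Pia, Tao, Omar, Eli, Kai, Ava
Reachable nodes: 15 of 18 total.

15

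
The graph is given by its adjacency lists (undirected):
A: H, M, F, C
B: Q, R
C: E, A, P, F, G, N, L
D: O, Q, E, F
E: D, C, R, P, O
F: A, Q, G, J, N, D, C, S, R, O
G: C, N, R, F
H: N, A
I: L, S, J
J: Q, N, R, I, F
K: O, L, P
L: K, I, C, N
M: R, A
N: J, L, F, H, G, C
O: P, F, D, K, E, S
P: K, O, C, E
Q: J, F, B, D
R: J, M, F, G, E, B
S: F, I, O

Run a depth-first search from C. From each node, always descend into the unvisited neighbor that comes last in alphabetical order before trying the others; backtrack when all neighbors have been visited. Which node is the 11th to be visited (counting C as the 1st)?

A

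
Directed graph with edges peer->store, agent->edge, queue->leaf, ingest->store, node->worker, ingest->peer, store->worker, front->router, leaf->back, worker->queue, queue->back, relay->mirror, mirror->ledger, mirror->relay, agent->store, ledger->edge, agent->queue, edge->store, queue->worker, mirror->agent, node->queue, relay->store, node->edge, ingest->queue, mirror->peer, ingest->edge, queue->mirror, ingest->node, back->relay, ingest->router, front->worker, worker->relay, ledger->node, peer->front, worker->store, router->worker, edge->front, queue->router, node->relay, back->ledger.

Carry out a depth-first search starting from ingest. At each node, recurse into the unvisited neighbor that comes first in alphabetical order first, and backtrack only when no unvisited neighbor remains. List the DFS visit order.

Visit ingest
ingest → edge
edge → front
front → router
router → worker
worker → queue
queue → back
back → ledger
ledger → node
node → relay
relay → mirror
mirror → agent
agent → store
mirror → peer
queue → leaf

ingest edge front router worker queue back ledger node relay mirror agent store peer leaf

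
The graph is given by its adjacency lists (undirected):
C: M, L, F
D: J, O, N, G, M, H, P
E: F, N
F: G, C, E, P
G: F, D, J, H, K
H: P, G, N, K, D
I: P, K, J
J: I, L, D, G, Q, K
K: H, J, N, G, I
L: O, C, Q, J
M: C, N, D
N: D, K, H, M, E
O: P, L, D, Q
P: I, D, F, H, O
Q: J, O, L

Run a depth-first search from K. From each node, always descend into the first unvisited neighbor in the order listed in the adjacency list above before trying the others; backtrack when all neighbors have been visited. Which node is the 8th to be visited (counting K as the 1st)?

D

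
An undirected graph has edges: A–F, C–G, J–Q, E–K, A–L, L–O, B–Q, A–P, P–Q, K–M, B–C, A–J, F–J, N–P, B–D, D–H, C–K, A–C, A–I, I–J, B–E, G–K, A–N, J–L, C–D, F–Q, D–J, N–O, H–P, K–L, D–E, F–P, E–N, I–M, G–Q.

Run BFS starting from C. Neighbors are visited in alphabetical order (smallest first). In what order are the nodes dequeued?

C → A → B → D → G → K → F → I → J → L → N → P → E → Q → H → M → O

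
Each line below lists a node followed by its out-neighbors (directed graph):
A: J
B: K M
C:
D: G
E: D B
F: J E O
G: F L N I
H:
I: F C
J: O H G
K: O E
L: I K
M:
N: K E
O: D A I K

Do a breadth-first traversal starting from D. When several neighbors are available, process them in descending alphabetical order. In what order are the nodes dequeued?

D G N L I F K E C O J B A H M

Visit D; enqueue G → queue [G]
Visit G; enqueue N, L, I, F → queue [N, L, I, F]
Visit N; enqueue K, E → queue [L, I, F, K, E]
Visit L → queue [I, F, K, E]
Visit I; enqueue C → queue [F, K, E, C]
Visit F; enqueue O, J → queue [K, E, C, O, J]
Visit K → queue [E, C, O, J]
Visit E; enqueue B → queue [C, O, J, B]
Visit C → queue [O, J, B]
Visit O; enqueue A → queue [J, B, A]
Visit J; enqueue H → queue [B, A, H]
Visit B; enqueue M → queue [A, H, M]
Visit A → queue [H, M]
Visit H → queue [M]
Visit M → queue []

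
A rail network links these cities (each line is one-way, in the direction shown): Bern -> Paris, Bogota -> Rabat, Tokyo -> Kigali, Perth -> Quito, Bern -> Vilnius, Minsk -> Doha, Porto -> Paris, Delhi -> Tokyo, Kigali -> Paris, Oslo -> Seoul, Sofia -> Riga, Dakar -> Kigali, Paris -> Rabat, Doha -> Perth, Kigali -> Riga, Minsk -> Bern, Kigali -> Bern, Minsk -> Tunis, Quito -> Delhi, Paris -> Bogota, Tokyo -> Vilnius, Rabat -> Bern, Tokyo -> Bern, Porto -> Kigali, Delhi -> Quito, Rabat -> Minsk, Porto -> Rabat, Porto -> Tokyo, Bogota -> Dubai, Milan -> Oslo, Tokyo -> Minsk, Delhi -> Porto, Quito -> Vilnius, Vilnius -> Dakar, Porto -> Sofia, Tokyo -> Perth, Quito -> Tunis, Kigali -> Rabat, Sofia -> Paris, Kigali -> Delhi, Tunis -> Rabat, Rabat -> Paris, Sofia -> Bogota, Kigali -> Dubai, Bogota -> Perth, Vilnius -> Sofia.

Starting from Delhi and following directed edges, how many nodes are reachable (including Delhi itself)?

BFS from Delhi visits: Delhi, Tokyo, Quito, Porto, Vilnius, Perth, Minsk, Kigali, Bern, Tunis, Sofia, Rabat, Paris, Dakar, Doha, Riga, Dubai, Bogota
Reachable nodes: 18 of 21 total.

18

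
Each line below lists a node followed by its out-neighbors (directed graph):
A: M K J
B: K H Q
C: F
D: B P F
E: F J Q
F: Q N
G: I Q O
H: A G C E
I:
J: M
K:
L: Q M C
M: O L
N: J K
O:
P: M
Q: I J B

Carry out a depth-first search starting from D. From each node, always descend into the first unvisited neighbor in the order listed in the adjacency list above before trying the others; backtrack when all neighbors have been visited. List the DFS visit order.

D, B, K, H, A, M, O, L, Q, I, J, C, F, N, G, E, P

Visit D
D → B
B → K
B → H
H → A
A → M
M → O
M → L
L → Q
Q → I
Q → J
L → C
C → F
F → N
H → G
H → E
D → P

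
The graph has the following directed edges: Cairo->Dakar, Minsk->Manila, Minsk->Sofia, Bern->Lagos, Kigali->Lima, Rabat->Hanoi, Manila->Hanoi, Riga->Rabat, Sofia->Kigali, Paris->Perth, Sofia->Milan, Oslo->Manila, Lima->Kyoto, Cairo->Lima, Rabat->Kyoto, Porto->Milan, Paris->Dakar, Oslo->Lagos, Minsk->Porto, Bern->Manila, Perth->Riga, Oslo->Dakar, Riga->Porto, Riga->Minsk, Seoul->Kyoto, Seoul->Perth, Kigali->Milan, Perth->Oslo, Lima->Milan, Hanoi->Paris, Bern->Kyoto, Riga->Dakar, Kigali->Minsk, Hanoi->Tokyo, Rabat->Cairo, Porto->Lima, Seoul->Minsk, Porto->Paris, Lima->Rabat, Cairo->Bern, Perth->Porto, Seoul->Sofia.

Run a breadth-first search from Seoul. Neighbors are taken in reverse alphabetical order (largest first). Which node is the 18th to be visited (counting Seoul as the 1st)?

Visit Seoul; enqueue Sofia, Perth, Minsk, Kyoto → queue [Sofia, Perth, Minsk, Kyoto]
Visit Sofia; enqueue Milan, Kigali → queue [Perth, Minsk, Kyoto, Milan, Kigali]
Visit Perth; enqueue Riga, Porto, Oslo → queue [Minsk, Kyoto, Milan, Kigali, Riga, Porto, Oslo]
Visit Minsk; enqueue Manila → queue [Kyoto, Milan, Kigali, Riga, Porto, Oslo, Manila]
Visit Kyoto → queue [Milan, Kigali, Riga, Porto, Oslo, Manila]
Visit Milan → queue [Kigali, Riga, Porto, Oslo, Manila]
Visit Kigali; enqueue Lima → queue [Riga, Porto, Oslo, Manila, Lima]
Visit Riga; enqueue Rabat, Dakar → queue [Porto, Oslo, Manila, Lima, Rabat, Dakar]
Visit Porto; enqueue Paris → queue [Oslo, Manila, Lima, Rabat, Dakar, Paris]
Visit Oslo; enqueue Lagos → queue [Manila, Lima, Rabat, Dakar, Paris, Lagos]
Visit Manila; enqueue Hanoi → queue [Lima, Rabat, Dakar, Paris, Lagos, Hanoi]
Visit Lima → queue [Rabat, Dakar, Paris, Lagos, Hanoi]
Visit Rabat; enqueue Cairo → queue [Dakar, Paris, Lagos, Hanoi, Cairo]
Visit Dakar → queue [Paris, Lagos, Hanoi, Cairo]
Visit Paris → queue [Lagos, Hanoi, Cairo]
Visit Lagos → queue [Hanoi, Cairo]
Visit Hanoi; enqueue Tokyo → queue [Cairo, Tokyo]
Visit Cairo; enqueue Bern → queue [Tokyo, Bern]
Visit Tokyo → queue [Bern]
Visit Bern → queue []

Visit order: Seoul, Sofia, Perth, Minsk, Kyoto, Milan, Kigali, Riga, Porto, Oslo, Manila, Lima, Rabat, Dakar, Paris, Lagos, Hanoi, Cairo, Tokyo, Bern

Cairo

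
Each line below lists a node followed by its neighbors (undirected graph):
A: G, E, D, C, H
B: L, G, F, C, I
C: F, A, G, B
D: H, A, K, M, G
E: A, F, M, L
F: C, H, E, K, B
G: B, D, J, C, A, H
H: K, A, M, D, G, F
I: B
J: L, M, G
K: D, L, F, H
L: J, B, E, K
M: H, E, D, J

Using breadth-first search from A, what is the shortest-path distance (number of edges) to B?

Level 0: A
Level 1: C, D, E, G, H
Level 2: B, F, J, K, L, M
Level 3: I
B first appears at level 2.

2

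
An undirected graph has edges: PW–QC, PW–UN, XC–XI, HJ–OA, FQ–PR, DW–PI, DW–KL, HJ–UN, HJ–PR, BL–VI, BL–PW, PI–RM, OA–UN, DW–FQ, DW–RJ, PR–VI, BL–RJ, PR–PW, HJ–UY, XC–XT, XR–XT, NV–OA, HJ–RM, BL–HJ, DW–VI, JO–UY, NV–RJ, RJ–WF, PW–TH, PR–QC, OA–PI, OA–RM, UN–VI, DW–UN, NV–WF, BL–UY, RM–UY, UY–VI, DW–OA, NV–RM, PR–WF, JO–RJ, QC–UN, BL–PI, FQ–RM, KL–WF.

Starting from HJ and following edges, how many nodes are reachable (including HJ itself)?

BFS from HJ visits: HJ, UY, UN, RM, PR, OA, BL, VI, JO, QC, PW, DW, PI, NV, FQ, WF, RJ, TH, KL
Reachable nodes: 19 of 23 total.

19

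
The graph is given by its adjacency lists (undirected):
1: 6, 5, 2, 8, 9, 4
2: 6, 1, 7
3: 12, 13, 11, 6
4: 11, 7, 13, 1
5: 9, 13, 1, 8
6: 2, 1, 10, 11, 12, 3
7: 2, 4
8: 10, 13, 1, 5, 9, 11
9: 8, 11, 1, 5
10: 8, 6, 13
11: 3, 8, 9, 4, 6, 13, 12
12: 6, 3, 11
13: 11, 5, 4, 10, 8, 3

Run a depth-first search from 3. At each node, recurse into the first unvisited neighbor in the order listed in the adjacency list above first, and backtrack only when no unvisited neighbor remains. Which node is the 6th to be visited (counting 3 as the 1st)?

5

Visit 3
3 → 12
12 → 6
6 → 2
2 → 1
1 → 5
5 → 9
9 → 8
8 → 10
10 → 13
13 → 11
11 → 4
4 → 7

Visit order: 3, 12, 6, 2, 1, 5, 9, 8, 10, 13, 11, 4, 7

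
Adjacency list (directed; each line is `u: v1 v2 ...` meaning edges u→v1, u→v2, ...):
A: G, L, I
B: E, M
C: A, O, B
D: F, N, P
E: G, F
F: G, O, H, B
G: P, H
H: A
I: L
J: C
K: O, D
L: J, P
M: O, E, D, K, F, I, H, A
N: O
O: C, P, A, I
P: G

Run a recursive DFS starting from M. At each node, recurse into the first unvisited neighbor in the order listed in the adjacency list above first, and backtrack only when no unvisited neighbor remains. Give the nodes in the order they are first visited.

Visit M
M → O
O → C
C → A
A → G
G → P
G → H
A → L
L → J
A → I
C → B
B → E
E → F
M → D
D → N
M → K

M → O → C → A → G → P → H → L → J → I → B → E → F → D → N → K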